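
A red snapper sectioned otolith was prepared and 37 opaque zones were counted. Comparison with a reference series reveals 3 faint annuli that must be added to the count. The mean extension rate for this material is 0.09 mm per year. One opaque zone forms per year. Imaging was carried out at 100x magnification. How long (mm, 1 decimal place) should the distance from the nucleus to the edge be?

3.6 mm

True opaque zone count = 37 + 3 = 40.
40 years at 0.09 mm/year gives 0.09 × 40 = 3.6 mm.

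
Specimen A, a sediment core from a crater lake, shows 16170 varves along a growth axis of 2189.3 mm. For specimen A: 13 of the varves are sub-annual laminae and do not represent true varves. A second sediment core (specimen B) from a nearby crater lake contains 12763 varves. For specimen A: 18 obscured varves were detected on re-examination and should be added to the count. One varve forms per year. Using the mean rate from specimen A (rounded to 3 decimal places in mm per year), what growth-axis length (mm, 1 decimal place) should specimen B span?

Specimen A: adjusted count: 16170 − 13 + 18 = 16175 varves.
A: Mean rate = 2189.3 mm / 16175 years ≈ 0.135 mm per year.
B's length ≈ 0.135 × 12763 = 1723.0 mm.

1723.0 mm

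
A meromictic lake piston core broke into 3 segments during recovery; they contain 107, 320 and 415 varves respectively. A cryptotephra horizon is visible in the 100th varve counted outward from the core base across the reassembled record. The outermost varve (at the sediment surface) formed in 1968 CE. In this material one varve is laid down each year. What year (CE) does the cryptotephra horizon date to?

1226 CE

Total varves = 107 + 320 + 415 = 842.
842 − 100 = 742 varves lie beyond the cryptotephra horizon toward the sediment surface.
1968 − 742 = 1226 CE.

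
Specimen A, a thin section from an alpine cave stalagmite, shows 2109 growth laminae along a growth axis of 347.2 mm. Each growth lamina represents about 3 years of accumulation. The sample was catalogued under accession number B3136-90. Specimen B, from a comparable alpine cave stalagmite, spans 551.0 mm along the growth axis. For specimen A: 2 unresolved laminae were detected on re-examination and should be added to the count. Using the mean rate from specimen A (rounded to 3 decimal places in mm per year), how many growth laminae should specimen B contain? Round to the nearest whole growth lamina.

3339 growth laminae

Specimen A: true growth lamina count = 2109 + 2 = 2111.
Specimen A: multiplying by 3 years per growth lamina: 2111 × 3 = 6333 years.
A: Extension rate ≈ 347.2 / 6333 = 0.055 mm/year.
Specimen B: 551.0 mm / 0.055 mm per year = 10018.18 years; at 3 years per growth lamina that is 10018.18 / 3 ≈ 3339 growth laminae.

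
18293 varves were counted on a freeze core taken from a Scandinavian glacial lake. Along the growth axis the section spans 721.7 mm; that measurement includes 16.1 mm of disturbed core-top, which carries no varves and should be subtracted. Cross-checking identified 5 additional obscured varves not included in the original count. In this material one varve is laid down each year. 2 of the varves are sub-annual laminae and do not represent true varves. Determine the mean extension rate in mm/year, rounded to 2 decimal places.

0.04 mm/year

After corrections the count is 18293 − 2 + 5 = 18296 varves.
Removing the 16.1 mm offcut leaves 721.7 − 16.1 = 705.6 mm.
Extension rate ≈ 705.6 / 18296 = 0.04 mm/year.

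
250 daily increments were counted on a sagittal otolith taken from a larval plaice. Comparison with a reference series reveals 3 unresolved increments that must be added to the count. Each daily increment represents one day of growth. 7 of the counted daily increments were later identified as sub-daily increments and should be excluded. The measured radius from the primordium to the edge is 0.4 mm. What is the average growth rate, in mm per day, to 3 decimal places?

0.002 mm per day

Correcting the raw count gives 250 − 7 + 3 = 246 true daily increments.
Extension rate ≈ 0.4 / 246 = 0.002 mm per day.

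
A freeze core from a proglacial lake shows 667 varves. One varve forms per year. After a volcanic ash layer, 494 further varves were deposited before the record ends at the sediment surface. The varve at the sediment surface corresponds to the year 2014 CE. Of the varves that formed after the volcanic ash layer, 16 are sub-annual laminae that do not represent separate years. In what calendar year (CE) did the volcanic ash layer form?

1536 CE

494 varves post-date the volcanic ash layer.
Excluding 16 false varves: 494 − 16 = 478.
Counting back 478 years from 2014 CE places the volcanic ash layer in 2014 − 478 = 1536 CE.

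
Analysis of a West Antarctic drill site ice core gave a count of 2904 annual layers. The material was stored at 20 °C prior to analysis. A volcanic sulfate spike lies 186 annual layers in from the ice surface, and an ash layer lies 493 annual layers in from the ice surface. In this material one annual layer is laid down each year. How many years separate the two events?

493 − 186 = 307 annual layers lie between the two events.
One annual layer per year makes the interval 307 years.

307 years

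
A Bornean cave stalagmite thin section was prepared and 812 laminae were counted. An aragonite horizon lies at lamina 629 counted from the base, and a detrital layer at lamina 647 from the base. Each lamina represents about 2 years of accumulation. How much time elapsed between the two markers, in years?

36 yr

The two markers are separated by 647 − 629 = 18 laminae.
At 2 years per lamina, 18 × 2 = 36 years.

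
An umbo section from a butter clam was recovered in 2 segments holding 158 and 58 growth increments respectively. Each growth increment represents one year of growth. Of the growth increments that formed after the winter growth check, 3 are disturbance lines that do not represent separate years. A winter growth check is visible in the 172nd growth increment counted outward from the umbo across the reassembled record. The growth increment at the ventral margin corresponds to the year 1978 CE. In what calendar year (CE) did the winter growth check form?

1937 CE

Total growth increments = 158 + 58 = 216.
Between growth increment 172 and the ventral margin there are 216 − 172 = 44 growth increments.
44 − 3 false = 41 true growth increments after the winter growth check.
Counting back 41 years from 1978 CE places the winter growth check in 1978 − 41 = 1937 CE.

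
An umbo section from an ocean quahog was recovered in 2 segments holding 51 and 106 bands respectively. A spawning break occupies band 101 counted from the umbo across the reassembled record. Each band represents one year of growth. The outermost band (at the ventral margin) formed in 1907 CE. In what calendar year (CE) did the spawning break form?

Total bands = 51 + 106 = 157.
The spawning break sits at band 101 from the umbo, so 157 − 101 = 56 bands formed after it.
Counting back 56 years from 1907 CE places the spawning break in 1907 − 56 = 1851 CE.

1851 CE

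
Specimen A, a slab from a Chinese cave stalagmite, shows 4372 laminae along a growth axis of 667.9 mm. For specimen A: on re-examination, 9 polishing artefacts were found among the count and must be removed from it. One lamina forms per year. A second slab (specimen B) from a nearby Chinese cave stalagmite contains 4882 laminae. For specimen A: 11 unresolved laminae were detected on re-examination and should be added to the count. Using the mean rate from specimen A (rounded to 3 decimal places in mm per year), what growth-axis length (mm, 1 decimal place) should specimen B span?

Specimen A: true lamina count = 4372 − 9 + 11 = 4374.
A: Extension rate ≈ 667.9 / 4374 = 0.153 mm/year.
For B, 0.153 mm/year × 4882 years = 746.9 mm.

746.9 mm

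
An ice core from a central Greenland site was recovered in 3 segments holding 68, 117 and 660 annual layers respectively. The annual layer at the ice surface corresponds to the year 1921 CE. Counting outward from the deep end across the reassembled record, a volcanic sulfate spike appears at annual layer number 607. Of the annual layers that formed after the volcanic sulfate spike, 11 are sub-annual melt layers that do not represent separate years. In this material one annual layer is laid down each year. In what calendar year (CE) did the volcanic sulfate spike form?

Total annual layers = 68 + 117 + 660 = 845.
Between annual layer 607 and the ice surface there are 845 − 607 = 238 annual layers.
238 − 11 false = 227 true annual layers after the volcanic sulfate spike.
1921 − 227 = 1694 CE.

1694 CE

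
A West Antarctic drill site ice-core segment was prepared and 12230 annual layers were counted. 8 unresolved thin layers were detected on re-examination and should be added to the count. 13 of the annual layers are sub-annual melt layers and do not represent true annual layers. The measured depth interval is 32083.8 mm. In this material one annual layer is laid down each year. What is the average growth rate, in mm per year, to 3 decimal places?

True annual layer count = 12230 − 13 + 8 = 12225.
Mean rate = 32083.8 mm / 12225 years ≈ 2.624 mm per year.

2.624 mm per year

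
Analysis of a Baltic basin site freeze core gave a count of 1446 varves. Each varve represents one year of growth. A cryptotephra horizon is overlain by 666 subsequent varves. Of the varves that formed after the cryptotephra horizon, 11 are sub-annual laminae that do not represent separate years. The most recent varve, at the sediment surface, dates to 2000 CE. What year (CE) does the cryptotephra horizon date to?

1345 CE

There are 666 varves younger than the cryptotephra horizon.
Excluding 11 false varves: 666 − 11 = 655.
2000 − 655 = 1345 CE.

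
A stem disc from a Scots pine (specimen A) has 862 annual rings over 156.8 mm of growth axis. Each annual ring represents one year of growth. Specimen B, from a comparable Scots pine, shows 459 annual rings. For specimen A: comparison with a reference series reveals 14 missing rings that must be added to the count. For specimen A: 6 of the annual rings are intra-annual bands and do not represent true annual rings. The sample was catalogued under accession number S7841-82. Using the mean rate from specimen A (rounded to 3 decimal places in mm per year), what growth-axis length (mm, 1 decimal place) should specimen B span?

Specimen A: adjusted count: 862 − 6 + 14 = 870 annual rings.
A: Extension rate ≈ 156.8 / 870 = 0.180 mm/year.
For B, 0.180 mm/year × 459 years = 82.6 mm.

82.6 mm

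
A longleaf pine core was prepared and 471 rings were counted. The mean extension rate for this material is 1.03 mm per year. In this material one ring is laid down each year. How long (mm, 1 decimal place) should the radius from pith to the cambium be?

The record spans 471 years at 1.03 mm per year.
Length ≈ 1.03 × 471 = 485.1 mm.

485.1 mm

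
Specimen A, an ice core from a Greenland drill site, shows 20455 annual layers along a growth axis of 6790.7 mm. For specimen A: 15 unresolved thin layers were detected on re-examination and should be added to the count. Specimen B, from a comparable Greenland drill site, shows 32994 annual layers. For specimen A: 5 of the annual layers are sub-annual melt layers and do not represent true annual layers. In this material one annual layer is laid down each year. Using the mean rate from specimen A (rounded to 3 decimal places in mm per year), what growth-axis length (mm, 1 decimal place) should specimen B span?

Specimen A: adjusted count: 20455 − 5 + 15 = 20465 annual layers.
A: Mean rate = 6790.7 mm / 20465 years ≈ 0.332 mm/year.
B's length ≈ 0.332 × 32994 = 10954.0 mm.

10954.0 mm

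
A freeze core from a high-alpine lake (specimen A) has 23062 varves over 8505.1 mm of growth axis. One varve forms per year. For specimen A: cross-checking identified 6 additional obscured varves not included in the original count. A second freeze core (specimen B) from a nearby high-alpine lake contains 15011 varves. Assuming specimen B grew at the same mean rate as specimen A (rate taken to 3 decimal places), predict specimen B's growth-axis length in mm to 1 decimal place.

Specimen A: adjusted count: 23062 + 6 = 23068 varves.
A: 8505.1 mm over 23068 years gives 8505.1 / 23068 ≈ 0.369 mm per year.
B's length ≈ 0.369 × 15011 = 5539.1 mm.

5539.1 mm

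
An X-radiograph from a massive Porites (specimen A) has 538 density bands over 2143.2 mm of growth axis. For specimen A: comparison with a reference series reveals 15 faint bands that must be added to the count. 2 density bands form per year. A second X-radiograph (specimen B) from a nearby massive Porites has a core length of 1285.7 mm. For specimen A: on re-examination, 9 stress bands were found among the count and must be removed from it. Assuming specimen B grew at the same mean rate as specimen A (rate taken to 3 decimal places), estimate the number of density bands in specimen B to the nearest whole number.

326 density bands

Specimen A: correcting the raw count gives 538 − 9 + 15 = 544 true density bands.
Specimen A: with 2 density bands per year, 544 / 2 = 272 years.
A: Mean rate = 2143.2 mm / 272 years ≈ 7.879 mm/yr.
For B, 1285.7 / 7.879 = 163.18 years; at 2 density bands per year that is 163.18 × 2 ≈ 326 density bands.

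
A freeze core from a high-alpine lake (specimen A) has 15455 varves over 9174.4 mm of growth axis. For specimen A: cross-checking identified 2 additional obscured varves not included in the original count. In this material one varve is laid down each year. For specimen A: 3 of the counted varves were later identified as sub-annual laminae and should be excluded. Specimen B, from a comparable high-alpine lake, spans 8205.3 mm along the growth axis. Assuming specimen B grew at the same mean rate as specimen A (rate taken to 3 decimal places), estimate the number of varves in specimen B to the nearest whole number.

Specimen A: adjusted count: 15455 − 3 + 2 = 15454 varves.
A: Extension rate ≈ 9174.4 / 15454 = 0.594 mm/year.
For B, 8205.3 / 0.594 = 13813.64 years ≈ 13814 varves.

13814 varves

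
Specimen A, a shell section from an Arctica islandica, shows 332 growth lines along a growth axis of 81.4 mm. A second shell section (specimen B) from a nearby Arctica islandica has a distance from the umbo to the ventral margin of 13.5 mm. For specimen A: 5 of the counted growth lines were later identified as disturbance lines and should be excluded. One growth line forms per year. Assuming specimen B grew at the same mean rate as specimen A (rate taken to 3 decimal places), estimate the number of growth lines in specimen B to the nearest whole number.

Specimen A: adjusted count: 332 − 5 = 327 growth lines.
A: 81.4 mm over 327 years gives 81.4 / 327 ≈ 0.249 mm/year.
For B, 13.5 / 0.249 = 54.22 years ≈ 54 growth lines.

54 growth lines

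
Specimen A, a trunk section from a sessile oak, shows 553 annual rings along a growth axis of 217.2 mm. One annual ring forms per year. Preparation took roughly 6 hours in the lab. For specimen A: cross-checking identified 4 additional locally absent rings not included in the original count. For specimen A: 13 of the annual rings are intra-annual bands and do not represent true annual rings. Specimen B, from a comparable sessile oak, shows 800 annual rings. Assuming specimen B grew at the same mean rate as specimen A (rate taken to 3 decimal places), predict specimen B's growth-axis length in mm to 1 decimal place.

Specimen A: adjusted count: 553 − 13 + 4 = 544 annual rings.
A: Extension rate ≈ 217.2 / 544 = 0.399 mm/year.
B's length ≈ 0.399 × 800 = 319.2 mm.

319.2 mm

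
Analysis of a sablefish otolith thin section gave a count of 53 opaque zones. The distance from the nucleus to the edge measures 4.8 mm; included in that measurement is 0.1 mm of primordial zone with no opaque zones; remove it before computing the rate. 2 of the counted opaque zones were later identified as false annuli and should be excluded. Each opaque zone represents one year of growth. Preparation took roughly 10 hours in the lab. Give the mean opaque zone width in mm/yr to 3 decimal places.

0.092 mm/yr

After corrections the count is 53 − 2 = 51 opaque zones.
Removing the 0.1 mm offcut leaves 4.8 − 0.1 = 4.7 mm.
4.7 mm over 51 years gives 4.7 / 51 ≈ 0.092 mm/yr.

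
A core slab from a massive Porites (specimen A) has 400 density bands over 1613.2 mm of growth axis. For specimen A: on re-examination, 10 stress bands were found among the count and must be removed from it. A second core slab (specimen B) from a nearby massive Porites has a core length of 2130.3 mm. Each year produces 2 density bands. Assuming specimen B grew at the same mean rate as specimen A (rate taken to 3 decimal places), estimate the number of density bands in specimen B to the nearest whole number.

Specimen A: correcting the raw count gives 400 − 10 = 390 true density bands.
Specimen A: 390 density bands at 2 per year is 390 / 2 = 195 years.
A: Extension rate ≈ 1613.2 / 195 = 8.273 mm per year.
For B, 2130.3 / 8.273 = 257.50 years; at 2 density bands per year that is 257.50 × 2 ≈ 515 density bands.

515 density bands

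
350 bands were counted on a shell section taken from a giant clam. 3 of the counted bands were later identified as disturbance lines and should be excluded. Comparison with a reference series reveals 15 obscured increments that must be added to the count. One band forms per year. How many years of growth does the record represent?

Adjusted count: 350 − 3 + 15 = 362 bands.
With a one-to-one band periodicity this is 362 years.

362 years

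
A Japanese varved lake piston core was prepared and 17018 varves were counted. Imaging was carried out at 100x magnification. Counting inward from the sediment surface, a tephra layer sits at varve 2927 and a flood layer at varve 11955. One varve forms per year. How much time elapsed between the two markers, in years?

Separation: 11955 − 2927 = 9028 varves.
That is 9028 years at one varve per year.

9028 years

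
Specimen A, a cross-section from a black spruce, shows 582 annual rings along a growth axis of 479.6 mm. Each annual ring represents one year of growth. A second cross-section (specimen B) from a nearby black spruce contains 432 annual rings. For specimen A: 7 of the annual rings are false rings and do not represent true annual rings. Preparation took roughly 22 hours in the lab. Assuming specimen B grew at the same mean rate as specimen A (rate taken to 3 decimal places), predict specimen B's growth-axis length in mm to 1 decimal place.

360.3 mm

Specimen A: correcting the raw count gives 582 − 7 = 575 true annual rings.
A: 479.6 mm over 575 years gives 479.6 / 575 ≈ 0.834 mm/year.
Length of B = 0.834 × 432 = 360.3 mm.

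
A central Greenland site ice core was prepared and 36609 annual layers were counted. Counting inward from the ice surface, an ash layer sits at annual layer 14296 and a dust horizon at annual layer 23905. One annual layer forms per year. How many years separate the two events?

9609 years

23905 − 14296 = 9609 annual layers lie between the two events.
At one annual layer per year, 9609 years elapsed between them.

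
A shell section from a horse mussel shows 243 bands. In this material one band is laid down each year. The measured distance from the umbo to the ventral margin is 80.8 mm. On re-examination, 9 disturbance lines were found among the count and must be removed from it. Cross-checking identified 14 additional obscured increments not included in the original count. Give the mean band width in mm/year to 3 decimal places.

0.326 mm/year

Correcting the raw count gives 243 − 9 + 14 = 248 true bands.
Extension rate ≈ 80.8 / 248 = 0.326 mm/year.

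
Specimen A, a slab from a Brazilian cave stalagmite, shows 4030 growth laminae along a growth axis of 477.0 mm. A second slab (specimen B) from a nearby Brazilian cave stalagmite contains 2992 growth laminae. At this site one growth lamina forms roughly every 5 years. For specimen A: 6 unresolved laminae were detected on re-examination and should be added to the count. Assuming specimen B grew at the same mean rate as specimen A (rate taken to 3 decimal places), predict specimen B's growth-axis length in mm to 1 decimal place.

Specimen A: correcting the raw count gives 4030 + 6 = 4036 true growth laminae.
Specimen A: 4036 growth laminae at 5 years each span 4036 × 5 = 20180 years.
A: Mean rate = 477.0 mm / 20180 years ≈ 0.024 mm/yr.
Specimen B: 2992 growth laminae at 5 years each span 2992 × 5 = 14960 years. B's length ≈ 0.024 × 14960 = 359.0 mm.

359.0 mm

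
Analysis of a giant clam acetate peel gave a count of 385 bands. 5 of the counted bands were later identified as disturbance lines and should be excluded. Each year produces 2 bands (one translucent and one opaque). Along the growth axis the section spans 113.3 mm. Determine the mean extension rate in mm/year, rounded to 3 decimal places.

After corrections the count is 385 − 5 = 380 bands.
Dividing by 2 bands per year: 380 / 2 = 190 years.
113.3 mm over 190 years gives 113.3 / 190 ≈ 0.596 mm/year.

0.596 mm/year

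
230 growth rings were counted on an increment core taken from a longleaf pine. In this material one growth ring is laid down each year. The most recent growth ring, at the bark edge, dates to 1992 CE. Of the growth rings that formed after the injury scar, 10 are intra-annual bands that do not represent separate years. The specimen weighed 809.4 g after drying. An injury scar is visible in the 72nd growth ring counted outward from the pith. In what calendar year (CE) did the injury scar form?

Between growth ring 72 and the bark edge there are 230 − 72 = 158 growth rings.
Excluding 10 false growth rings: 158 − 10 = 148.
1992 − 148 = 1844 CE.

1844 CE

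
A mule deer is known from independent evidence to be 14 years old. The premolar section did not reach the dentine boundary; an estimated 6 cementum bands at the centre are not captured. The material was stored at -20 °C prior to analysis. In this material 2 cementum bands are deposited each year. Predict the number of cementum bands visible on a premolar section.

14 years at 2 cementum bands per year gives 14 × 2 = 28 cementum bands.
28 − 6 missed = 22 cementum bands expected in the prepared section.

22 cementum bands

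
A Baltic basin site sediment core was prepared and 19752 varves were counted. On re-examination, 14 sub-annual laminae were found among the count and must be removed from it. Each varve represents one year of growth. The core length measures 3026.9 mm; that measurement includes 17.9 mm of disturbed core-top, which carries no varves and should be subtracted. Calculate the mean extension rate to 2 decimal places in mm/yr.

0.15 mm/yr

Adjusted count: 19752 − 14 = 19738 varves.
Net length = 3026.9 − 17.9 = 3009.0 mm.
Extension rate ≈ 3009.0 / 19738 = 0.15 mm/yr.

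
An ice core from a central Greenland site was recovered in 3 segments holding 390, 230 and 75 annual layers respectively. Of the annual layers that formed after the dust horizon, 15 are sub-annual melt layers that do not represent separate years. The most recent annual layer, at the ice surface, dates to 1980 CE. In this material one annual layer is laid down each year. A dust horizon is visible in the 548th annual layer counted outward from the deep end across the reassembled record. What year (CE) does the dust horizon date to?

1848 CE

Total annual layers = 390 + 230 + 75 = 695.
695 − 548 = 147 annual layers lie beyond the dust horizon toward the ice surface.
147 − 15 false = 132 true annual layers after the dust horizon.
The annual layer at the ice surface is 1980 CE, so the dust horizon dates to 1980 − 132 = 1848 CE.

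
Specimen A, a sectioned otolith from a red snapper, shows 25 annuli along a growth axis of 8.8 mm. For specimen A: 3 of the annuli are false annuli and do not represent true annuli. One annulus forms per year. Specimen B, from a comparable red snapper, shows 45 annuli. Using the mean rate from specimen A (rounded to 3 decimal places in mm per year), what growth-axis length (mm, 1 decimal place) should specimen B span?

18.0 mm

Specimen A: adjusted count: 25 − 3 = 22 annuli.
A: Extension rate ≈ 8.8 / 22 = 0.400 mm per year.
For B, 0.400 mm/year × 45 years = 18.0 mm.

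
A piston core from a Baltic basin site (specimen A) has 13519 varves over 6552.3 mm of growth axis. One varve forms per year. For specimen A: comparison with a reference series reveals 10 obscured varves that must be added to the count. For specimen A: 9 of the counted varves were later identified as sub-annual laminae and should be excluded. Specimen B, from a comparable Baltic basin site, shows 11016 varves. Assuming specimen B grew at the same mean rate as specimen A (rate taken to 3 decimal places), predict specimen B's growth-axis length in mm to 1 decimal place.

Specimen A: adjusted count: 13519 − 9 + 10 = 13520 varves.
A: 6552.3 mm over 13520 years gives 6552.3 / 13520 ≈ 0.485 mm/yr.
For B, 0.485 mm/year × 11016 years = 5342.8 mm.

5342.8 mm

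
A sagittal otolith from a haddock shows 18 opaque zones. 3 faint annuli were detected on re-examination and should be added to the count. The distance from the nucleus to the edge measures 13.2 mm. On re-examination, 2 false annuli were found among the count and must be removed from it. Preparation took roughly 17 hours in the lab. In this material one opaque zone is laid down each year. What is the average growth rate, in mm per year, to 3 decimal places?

After corrections the count is 18 − 2 + 3 = 19 opaque zones.
Extension rate ≈ 13.2 / 19 = 0.695 mm per year.

0.695 mm per year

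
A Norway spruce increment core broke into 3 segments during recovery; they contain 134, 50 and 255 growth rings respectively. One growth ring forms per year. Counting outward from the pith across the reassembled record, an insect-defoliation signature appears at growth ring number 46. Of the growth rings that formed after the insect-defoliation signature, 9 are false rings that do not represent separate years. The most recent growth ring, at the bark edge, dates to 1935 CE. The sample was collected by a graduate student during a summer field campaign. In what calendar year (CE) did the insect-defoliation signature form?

Total growth rings = 134 + 50 + 255 = 439.
Between growth ring 46 and the bark edge there are 439 − 46 = 393 growth rings.
Removing the 9 false growth rings leaves 393 − 9 = 384 true growth rings beyond the insect-defoliation signature.
Counting back 384 years from 1935 CE places the insect-defoliation signature in 1935 − 384 = 1551 CE.

1551 CE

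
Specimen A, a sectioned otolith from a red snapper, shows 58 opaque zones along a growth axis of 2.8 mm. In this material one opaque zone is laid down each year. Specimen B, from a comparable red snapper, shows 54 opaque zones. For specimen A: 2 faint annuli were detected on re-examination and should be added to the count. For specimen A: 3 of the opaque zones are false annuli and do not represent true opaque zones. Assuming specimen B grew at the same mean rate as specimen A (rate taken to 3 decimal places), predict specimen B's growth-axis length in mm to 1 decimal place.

2.6 mm

Specimen A: true opaque zone count = 58 − 3 + 2 = 57.
A: 2.8 mm over 57 years gives 2.8 / 57 ≈ 0.049 mm/year.
For B, 0.049 mm/year × 54 years = 2.6 mm.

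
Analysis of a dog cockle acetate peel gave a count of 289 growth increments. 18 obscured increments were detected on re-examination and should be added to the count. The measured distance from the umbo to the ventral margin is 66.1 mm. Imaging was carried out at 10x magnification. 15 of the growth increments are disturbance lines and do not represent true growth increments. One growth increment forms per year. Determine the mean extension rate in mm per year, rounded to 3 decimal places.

0.226 mm per year

After corrections the count is 289 − 15 + 18 = 292 growth increments.
66.1 mm over 292 years gives 66.1 / 292 ≈ 0.226 mm per year.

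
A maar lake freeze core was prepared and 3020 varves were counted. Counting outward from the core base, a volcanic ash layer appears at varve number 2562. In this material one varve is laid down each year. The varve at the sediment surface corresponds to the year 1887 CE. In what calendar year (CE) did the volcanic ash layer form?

1429 CE

3020 − 2562 = 458 varves lie beyond the volcanic ash layer toward the sediment surface.
Counting back 458 years from 1887 CE places the volcanic ash layer in 1887 − 458 = 1429 CE.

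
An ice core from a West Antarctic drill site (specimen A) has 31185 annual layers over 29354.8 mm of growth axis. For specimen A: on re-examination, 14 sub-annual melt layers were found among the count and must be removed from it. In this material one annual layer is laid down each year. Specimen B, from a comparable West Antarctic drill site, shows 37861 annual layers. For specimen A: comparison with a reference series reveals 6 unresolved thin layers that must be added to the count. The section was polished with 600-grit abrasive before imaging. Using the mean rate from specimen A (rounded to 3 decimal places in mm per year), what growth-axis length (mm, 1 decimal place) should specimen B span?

35665.1 mm

Specimen A: true annual layer count = 31185 − 14 + 6 = 31177.
A: Extension rate ≈ 29354.8 / 31177 = 0.942 mm/yr.
B's length ≈ 0.942 × 37861 = 35665.1 mm.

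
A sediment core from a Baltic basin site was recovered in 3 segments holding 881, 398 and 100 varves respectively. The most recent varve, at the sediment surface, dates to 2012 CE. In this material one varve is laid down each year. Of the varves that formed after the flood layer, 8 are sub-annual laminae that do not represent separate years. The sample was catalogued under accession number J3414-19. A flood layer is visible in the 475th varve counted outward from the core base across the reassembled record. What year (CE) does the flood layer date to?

1116 CE

Total varves = 881 + 398 + 100 = 1379.
The flood layer sits at varve 475 from the core base, so 1379 − 475 = 904 varves formed after it.
904 − 8 false = 896 true varves after the flood layer.
Counting back 896 years from 2012 CE places the flood layer in 2012 − 896 = 1116 CE.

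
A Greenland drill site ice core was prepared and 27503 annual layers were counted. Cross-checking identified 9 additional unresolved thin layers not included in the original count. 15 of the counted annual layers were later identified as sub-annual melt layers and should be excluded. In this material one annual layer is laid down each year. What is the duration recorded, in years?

Correcting the raw count gives 27503 − 15 + 9 = 27497 true annual layers.
At one annual layer per year, that is 27497 years.

27497 yr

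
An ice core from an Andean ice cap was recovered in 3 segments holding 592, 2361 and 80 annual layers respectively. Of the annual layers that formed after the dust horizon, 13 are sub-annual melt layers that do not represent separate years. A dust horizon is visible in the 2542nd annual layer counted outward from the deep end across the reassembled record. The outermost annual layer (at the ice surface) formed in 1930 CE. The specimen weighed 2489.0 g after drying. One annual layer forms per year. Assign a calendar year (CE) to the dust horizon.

1452 CE

Total annual layers = 592 + 2361 + 80 = 3033.
3033 − 2542 = 491 annual layers lie beyond the dust horizon toward the ice surface.
491 − 13 false = 478 true annual layers after the dust horizon.
The annual layer at the ice surface is 1930 CE, so the dust horizon dates to 1930 − 478 = 1452 CE.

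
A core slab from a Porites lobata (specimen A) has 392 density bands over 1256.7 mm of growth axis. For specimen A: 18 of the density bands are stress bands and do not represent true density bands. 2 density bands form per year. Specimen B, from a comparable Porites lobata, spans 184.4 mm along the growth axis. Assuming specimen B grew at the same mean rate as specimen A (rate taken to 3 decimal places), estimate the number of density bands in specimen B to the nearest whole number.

55 density bands

Specimen A: correcting the raw count gives 392 − 18 = 374 true density bands.
Specimen A: 374 density bands at 2 per year is 374 / 2 = 187 years.
A: 1256.7 mm over 187 years gives 1256.7 / 187 ≈ 6.720 mm per year.
Specimen B: 184.4 mm / 6.720 mm per year = 27.44 years; at 2 density bands per year that is 27.44 × 2 ≈ 55 density bands.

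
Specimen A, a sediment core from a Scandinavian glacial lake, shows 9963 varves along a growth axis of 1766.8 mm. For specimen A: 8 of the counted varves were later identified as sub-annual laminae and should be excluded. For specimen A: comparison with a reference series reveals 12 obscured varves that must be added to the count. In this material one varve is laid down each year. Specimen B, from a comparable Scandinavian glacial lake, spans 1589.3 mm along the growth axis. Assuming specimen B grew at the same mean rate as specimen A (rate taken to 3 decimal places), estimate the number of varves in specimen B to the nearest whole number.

Specimen A: adjusted count: 9963 − 8 + 12 = 9967 varves.
A: 1766.8 mm over 9967 years gives 1766.8 / 9967 ≈ 0.177 mm/year.
B spans 1589.3 / 0.177 = 8979.10 years ≈ 8979 varves.

8979 varves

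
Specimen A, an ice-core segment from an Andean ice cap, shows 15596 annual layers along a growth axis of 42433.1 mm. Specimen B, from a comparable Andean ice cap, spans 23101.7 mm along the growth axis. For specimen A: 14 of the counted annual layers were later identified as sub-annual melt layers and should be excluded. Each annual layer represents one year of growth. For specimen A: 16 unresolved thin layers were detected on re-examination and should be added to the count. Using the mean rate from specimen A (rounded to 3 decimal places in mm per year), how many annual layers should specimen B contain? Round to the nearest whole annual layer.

8493 annual layers

Specimen A: after corrections the count is 15596 − 14 + 16 = 15598 annual layers.
A: Extension rate ≈ 42433.1 / 15598 = 2.720 mm/year.
B spans 23101.7 / 2.720 = 8493.27 years ≈ 8493 annual layers.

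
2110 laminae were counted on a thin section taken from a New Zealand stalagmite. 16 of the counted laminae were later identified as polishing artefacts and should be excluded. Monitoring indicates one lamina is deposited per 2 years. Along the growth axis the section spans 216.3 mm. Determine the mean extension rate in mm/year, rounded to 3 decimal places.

Correcting the raw count gives 2110 − 16 = 2094 true laminae.
Multiplying by 2 years per lamina: 2094 × 2 = 4188 years.
216.3 mm over 4188 years gives 216.3 / 4188 ≈ 0.052 mm/year.

0.052 mm/year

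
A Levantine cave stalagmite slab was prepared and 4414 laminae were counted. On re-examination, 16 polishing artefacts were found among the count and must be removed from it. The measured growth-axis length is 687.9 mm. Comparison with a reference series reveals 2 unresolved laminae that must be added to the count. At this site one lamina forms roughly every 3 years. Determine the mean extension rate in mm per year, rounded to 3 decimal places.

True lamina count = 4414 − 16 + 2 = 4400.
Multiplying by 3 years per lamina: 4400 × 3 = 13200 years.
Mean rate = 687.9 mm / 13200 years ≈ 0.052 mm per year.

0.052 mm per year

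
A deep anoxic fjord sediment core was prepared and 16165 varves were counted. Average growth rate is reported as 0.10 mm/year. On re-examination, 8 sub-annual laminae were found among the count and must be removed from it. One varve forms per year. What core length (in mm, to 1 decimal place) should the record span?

After corrections the count is 16165 − 8 = 16157 varves.
Predicted length = 0.10 mm/year × 16157 years = 1615.7 mm.

1615.7 mm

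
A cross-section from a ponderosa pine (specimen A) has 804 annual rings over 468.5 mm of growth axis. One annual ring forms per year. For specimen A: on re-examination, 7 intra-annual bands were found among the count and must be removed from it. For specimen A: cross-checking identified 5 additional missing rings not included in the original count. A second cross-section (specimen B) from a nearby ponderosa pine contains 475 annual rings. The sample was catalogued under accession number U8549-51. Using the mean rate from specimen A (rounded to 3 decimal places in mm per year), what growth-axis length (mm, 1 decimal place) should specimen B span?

Specimen A: true annual ring count = 804 − 7 + 5 = 802.
A: Extension rate ≈ 468.5 / 802 = 0.584 mm/year.
B's length ≈ 0.584 × 475 = 277.4 mm.

277.4 mm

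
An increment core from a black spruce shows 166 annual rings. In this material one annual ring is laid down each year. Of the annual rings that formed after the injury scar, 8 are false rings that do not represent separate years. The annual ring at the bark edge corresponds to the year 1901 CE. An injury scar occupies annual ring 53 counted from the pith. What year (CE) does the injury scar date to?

166 − 53 = 113 annual rings lie beyond the injury scar toward the bark edge.
113 − 8 false = 105 true annual rings after the injury scar.
Counting back 105 years from 1901 CE places the injury scar in 1901 − 105 = 1796 CE.

1796 CE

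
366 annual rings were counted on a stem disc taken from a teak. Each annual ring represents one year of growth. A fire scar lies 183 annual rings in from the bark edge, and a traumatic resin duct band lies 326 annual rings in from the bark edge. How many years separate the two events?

143 years

Separation: 326 − 183 = 143 annual rings.
That is 143 years at one annual ring per year.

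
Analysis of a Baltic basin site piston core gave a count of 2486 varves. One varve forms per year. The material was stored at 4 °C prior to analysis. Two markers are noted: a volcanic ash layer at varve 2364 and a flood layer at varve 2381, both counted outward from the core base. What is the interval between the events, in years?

17 years

Separation: 2381 − 2364 = 17 varves.
At one varve per year, 17 years elapsed between them.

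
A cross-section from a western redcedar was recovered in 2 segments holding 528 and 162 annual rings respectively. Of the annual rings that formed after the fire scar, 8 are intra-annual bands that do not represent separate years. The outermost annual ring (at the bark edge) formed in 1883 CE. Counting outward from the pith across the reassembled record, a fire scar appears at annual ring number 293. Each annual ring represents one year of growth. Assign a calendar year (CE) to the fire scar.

Total annual rings = 528 + 162 = 690.
Between annual ring 293 and the bark edge there are 690 − 293 = 397 annual rings.
Removing the 8 false annual rings leaves 397 − 8 = 389 true annual rings beyond the fire scar.
Counting back 389 years from 1883 CE places the fire scar in 1883 − 389 = 1494 CE.

1494 CE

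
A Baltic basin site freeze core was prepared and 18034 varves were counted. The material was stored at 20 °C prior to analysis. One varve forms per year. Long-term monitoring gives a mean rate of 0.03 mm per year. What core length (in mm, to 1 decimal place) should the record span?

541.0 mm

18034 years of growth are recorded.
Length ≈ 0.03 × 18034 = 541.0 mm.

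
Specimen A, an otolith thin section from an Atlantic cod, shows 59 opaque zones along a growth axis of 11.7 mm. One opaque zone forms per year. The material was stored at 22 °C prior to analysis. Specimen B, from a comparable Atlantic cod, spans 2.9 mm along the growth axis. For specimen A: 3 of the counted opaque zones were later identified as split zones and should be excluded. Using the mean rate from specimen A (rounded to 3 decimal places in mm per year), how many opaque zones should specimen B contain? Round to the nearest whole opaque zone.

14 opaque zones

Specimen A: after corrections the count is 59 − 3 = 56 opaque zones.
A: Extension rate ≈ 11.7 / 56 = 0.209 mm per year.
For B, 2.9 / 0.209 = 13.88 years ≈ 14 opaque zones.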